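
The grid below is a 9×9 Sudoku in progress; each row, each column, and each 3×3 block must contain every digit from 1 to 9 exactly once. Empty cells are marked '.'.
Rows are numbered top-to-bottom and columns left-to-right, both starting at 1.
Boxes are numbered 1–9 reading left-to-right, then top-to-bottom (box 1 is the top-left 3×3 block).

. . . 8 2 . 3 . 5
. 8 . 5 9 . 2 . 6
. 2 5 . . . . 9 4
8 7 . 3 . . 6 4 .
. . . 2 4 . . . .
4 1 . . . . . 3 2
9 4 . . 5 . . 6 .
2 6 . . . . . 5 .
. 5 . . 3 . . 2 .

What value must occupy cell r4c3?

Cell r4c3 itself could take any of {2, 9} by direct elimination.
Consider where 2 can go in box 4.
r5c1 is out (row 5 already has a 2).
r5c2 is out (row 5 already has a 2).
r5c3 is out (row 5 already has a 2).
r6c3 is out (row 6 already has a 2).
So the only cell in box 4 that can hold 2 is r4c3.
Therefore r4c3 = 2.

2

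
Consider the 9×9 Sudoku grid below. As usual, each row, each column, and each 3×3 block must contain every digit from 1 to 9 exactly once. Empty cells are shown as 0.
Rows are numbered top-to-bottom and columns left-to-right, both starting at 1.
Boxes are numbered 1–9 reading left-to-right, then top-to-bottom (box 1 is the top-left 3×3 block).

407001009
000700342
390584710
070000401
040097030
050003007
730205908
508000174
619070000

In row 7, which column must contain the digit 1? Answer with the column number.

Consider where 1 can go in row 7.
R7C3 is out (box 7 already has a 1).
R7C8 is out (column 8 already has a 1).
So the only cell in row 7 that can hold 1 is R7C5.
That is column 5.

5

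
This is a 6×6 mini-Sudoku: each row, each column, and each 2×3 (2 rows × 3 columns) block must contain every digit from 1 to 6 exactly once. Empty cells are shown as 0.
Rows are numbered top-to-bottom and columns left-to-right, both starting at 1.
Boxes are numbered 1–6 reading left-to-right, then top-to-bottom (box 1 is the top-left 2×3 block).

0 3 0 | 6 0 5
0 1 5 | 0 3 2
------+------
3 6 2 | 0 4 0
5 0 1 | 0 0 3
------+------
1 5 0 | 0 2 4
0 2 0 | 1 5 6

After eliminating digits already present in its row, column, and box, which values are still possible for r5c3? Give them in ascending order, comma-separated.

3,6

Row 5 already contains {1, 2, 4, 5}.
Column 3 already contains {1, 2, 5}.
Its 2×3 block (box 5) already contains {1, 2, 5}.
Removing those from 1–6 leaves {3, 6} as the candidates for r5c3.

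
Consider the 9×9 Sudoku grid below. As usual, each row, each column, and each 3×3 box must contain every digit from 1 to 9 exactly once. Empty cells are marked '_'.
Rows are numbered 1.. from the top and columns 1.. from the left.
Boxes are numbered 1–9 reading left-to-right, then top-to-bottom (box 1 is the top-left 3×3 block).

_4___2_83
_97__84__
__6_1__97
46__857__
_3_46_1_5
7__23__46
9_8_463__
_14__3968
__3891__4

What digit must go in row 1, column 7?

Cell row 1, column 7 itself could take any of {5, 6} by direct elimination.
Consider where 6 can go in column 7.
row 3, column 7 is out (row 3 already has a 6).
row 6, column 7 is out (row 6 already has a 6).
row 9, column 7 is out (box 9 already has a 6).
So the only cell in column 7 that can hold 6 is row 1, column 7.
Therefore row 1, column 7 = 6.

6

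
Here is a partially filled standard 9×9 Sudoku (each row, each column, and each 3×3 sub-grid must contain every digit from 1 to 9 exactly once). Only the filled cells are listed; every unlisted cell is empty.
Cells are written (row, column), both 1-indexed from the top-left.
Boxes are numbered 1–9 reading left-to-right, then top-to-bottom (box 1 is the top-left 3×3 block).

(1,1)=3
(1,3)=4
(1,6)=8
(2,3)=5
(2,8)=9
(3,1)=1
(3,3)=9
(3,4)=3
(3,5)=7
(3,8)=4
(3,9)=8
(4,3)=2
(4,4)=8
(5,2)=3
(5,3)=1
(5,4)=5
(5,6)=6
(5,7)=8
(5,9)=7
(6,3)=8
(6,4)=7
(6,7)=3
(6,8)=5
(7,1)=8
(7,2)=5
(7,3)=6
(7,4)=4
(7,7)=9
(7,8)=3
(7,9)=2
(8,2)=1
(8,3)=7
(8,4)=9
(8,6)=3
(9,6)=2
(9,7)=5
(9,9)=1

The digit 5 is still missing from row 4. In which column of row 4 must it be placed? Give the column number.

Consider where 5 can go in row 4.
(4,2) is out (column 2 already has a 5). (4,5) is out (box 5 already has a 5). (4,6) is out (box 5 already has a 5). (4,7) is out (column 7 already has a 5). The remaining empty cells in row 4 are similarly blocked.
So the only cell in row 4 that can hold 5 is (4,1).
That is column 1.

1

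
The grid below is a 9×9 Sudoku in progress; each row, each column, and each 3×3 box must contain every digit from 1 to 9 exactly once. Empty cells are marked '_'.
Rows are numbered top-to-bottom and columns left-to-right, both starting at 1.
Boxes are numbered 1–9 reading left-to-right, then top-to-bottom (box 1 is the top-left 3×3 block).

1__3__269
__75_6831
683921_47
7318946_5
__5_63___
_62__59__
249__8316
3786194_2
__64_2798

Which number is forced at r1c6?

Row 1 already contains {1, 2, 3, 6, 9}.
Column 6 already contains {1, 2, 3, 4, 5, 6, 8, 9}.
Its 3×3 block (box 2) already contains {1, 2, 3, 5, 6, 9}.
The only value from 1–9 not eliminated is 7, so r1c6 = 7.

7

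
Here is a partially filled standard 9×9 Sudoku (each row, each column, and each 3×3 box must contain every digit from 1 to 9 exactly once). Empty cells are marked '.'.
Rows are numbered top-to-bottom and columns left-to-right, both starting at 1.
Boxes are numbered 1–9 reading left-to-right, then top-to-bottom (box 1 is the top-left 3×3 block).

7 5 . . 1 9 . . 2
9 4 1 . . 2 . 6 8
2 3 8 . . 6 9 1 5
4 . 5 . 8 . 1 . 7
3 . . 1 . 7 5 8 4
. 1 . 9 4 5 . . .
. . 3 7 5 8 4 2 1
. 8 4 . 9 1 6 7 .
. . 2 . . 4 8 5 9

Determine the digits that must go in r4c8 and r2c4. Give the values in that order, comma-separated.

For r4c8:
  Consider where 9 can go in box 6.
  r6c7 is out (row 6 already has a 9).
  r6c8 is out (row 6 already has a 9).
  r6c9 is out (row 6 already has a 9).
  So the only cell in box 6 that can hold 9 is r4c8.
  So r4c8 = 9.
For r2c4:
  Consider where 5 can go in box 2.
  r1c4 is out (row 1 already has a 5).
  r2c5 is out (column 5 already has a 5).
  r3c4 is out (row 3 already has a 5).
  r3c5 is out (row 3 already has a 5).
  So the only cell in box 2 that can hold 5 is r2c4.
  So r2c4 = 5.

9,5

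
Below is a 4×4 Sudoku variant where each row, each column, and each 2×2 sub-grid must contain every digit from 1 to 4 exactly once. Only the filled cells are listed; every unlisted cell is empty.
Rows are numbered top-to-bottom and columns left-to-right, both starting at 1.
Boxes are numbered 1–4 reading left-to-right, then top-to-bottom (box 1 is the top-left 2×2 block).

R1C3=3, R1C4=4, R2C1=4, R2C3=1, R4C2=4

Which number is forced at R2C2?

3

Cell R2C2 itself could take any of {2, 3} by direct elimination.
Consider where 3 can go in row 2.
R2C4 is out (box 2 already has a 3).
So the only cell in row 2 that can hold 3 is R2C2.
Therefore R2C2 = 3.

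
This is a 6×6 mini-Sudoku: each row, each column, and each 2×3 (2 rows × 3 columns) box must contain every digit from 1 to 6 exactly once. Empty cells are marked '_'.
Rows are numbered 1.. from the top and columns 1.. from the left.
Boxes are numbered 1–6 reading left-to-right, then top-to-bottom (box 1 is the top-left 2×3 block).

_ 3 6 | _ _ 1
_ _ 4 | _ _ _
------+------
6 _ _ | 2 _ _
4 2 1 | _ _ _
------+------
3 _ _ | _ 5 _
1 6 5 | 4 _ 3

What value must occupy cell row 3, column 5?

Cell row 3, column 5 itself could take any of {1, 3, 4} by direct elimination.
Consider where 1 can go in row 3.
row 3, column 2 is out (box 3 already has a 1).
row 3, column 3 is out (column 3 already has a 1).
row 3, column 6 is out (column 6 already has a 1).
So the only cell in row 3 that can hold 1 is row 3, column 5.
Therefore row 3, column 5 = 1.

1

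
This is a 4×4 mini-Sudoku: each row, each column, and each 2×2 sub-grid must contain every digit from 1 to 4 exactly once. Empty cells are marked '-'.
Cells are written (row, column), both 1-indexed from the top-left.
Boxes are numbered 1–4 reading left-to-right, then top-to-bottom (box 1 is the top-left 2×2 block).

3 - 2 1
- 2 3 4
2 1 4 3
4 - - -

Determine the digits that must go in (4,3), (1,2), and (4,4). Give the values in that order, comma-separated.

For (4,3):
  Row 4 already contains {4}.
  Column 3 already contains {2, 3, 4}.
  Its 2×2 block (box 4) already contains {3, 4}.
  The only value from 1–4 not eliminated is 1, so (4,3) = 1.
For (1,2):
  Row 1 already contains {1, 2, 3}.
  Column 2 already contains {1, 2}.
  Its 2×2 block (box 1) already contains {2, 3}.
  The only value from 1–4 not eliminated is 4, so (1,2) = 4.
For (4,4):
  Row 4 already contains {4}.
  Column 4 already contains {1, 3, 4}.
  Its 2×2 block (box 4) already contains {3, 4}.
  The only value from 1–4 not eliminated is 2, so (4,4) = 2.

1,4,2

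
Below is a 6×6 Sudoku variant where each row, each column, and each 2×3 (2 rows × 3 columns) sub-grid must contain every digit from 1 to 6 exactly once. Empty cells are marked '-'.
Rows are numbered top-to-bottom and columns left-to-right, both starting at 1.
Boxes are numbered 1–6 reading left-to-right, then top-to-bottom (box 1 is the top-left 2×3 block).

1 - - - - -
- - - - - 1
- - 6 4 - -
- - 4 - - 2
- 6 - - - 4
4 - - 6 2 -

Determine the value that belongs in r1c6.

6

Cell r1c6 itself could take any of {3, 5, 6} by direct elimination.
Consider where 6 can go in column 6.
r3c6 is out (row 3 already has a 6).
r6c6 is out (row 6 already has a 6).
So the only cell in column 6 that can hold 6 is r1c6.
Therefore r1c6 = 6.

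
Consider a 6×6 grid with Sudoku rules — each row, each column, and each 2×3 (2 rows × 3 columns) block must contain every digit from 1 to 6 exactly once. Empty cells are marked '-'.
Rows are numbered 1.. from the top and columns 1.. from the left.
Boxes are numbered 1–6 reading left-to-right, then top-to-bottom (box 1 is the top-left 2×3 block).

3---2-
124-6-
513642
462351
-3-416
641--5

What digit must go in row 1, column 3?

6

Cell row 1, column 3 itself could take any of {5, 6} by direct elimination.
Consider where 6 can go in row 1.
row 1, column 2 is out (column 2 already has a 6).
row 1, column 4 is out (column 4 already has a 6).
row 1, column 6 is out (column 6 already has a 6).
So the only cell in row 1 that can hold 6 is row 1, column 3.
Therefore row 1, column 3 = 6.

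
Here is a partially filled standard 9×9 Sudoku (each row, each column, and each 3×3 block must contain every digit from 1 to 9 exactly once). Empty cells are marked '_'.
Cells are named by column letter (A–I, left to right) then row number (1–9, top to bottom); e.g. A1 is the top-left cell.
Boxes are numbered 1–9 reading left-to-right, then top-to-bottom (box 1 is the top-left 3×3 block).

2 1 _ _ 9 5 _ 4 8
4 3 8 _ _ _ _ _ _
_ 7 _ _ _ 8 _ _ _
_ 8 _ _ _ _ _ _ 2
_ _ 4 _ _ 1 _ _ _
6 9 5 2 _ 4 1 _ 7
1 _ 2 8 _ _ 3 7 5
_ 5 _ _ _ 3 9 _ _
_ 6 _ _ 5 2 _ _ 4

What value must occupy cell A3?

5

Cell A3 itself could take any of {5, 9} by direct elimination.
Consider where 5 can go in box 1.
C1 is out (row 1 already has a 5).
C3 is out (column C already has a 5).
So the only cell in box 1 that can hold 5 is A3.
Therefore A3 = 5.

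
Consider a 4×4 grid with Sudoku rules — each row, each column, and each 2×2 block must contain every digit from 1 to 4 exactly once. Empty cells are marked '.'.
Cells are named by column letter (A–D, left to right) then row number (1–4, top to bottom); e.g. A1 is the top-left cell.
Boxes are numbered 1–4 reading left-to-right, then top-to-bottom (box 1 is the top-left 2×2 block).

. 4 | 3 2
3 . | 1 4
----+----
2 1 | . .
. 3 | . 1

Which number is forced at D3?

Row 3 already contains {1, 2}.
Column D already contains {1, 2, 4}.
Its 2×2 block (box 4) already contains {1}.
The only value from 1–4 not eliminated is 3, so D3 = 3.

3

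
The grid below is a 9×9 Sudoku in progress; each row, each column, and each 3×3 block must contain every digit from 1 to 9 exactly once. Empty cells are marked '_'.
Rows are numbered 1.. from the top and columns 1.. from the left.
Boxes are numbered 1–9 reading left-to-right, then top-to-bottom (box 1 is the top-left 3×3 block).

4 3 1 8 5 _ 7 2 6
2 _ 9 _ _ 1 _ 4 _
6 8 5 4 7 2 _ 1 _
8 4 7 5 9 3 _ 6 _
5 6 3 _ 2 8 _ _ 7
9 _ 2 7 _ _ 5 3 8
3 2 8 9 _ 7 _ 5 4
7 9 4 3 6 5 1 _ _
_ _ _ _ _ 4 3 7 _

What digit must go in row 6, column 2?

Row 6 already contains {2, 3, 5, 7, 8, 9}.
Column 2 already contains {2, 3, 4, 6, 8, 9}.
Its 3×3 block (box 4) already contains {2, 3, 4, 5, 6, 7, 8, 9}.
The only value from 1–9 not eliminated is 1, so row 6, column 2 = 1.

1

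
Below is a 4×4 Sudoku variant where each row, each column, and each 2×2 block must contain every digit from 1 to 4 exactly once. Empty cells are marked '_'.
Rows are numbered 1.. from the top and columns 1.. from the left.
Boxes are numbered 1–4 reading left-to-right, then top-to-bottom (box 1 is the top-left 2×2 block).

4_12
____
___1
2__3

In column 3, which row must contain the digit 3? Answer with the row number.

2

Consider where 3 can go in column 3.
row 3, column 3 is out (box 4 already has a 3).
row 4, column 3 is out (row 4 already has a 3).
So the only cell in column 3 that can hold 3 is row 2, column 3.
That is row 2.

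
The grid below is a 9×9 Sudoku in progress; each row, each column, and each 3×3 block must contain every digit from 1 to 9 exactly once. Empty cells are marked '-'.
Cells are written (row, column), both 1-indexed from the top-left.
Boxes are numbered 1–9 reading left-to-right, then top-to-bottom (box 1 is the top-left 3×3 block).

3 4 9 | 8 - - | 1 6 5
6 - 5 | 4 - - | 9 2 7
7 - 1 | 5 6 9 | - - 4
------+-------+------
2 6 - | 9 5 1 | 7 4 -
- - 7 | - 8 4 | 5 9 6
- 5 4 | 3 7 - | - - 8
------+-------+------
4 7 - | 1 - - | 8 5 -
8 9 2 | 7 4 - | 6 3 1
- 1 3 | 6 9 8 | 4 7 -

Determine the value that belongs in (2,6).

Row 2 already contains {2, 4, 5, 6, 7, 9}.
Column 6 already contains {1, 4, 8, 9}.
Its 3×3 block (box 2) already contains {4, 5, 6, 8, 9}.
The only value from 1–9 not eliminated is 3, so (2,6) = 3.

3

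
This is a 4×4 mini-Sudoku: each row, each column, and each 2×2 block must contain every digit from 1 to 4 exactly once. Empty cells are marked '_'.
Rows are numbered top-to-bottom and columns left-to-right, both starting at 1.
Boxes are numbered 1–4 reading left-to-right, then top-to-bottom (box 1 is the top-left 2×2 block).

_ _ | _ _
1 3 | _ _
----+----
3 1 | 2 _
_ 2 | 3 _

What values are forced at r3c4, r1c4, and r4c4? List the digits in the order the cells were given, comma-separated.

4,3,1

For r3c4:
  Row 3 already contains {1, 2, 3}.
  Column 4 already contains {}.
  Its 2×2 block (box 4) already contains {2, 3}.
  The only value from 1–4 not eliminated is 4, so r3c4 = 4.
For r1c4:
  Consider where 3 can go in column 4.
  r2c4 is out (row 2 already has a 3).
  r3c4 is out (row 3 already has a 3).
  r4c4 is out (row 4 already has a 3).
  So the only cell in column 4 that can hold 3 is r1c4.
  So r1c4 = 3.
For r4c4:
  Consider where 1 can go in row 4.
  r4c1 is out (column 1 already has a 1).
  So the only cell in row 4 that can hold 1 is r4c4.
  So r4c4 = 1.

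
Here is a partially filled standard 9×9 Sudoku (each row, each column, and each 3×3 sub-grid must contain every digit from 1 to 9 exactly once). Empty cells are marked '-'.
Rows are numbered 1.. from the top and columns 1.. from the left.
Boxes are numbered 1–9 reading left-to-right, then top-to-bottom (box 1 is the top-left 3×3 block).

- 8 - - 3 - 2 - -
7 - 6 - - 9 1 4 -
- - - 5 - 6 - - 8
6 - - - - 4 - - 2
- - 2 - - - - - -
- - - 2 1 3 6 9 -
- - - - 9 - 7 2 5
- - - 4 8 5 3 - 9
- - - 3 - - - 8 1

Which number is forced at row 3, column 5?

Cell row 3, column 5 itself could take any of {2, 4, 7} by direct elimination.
Consider where 4 can go in column 5.
row 2, column 5 is out (row 2 already has a 4).
row 4, column 5 is out (row 4 already has a 4).
row 5, column 5 is out (box 5 already has a 4).
row 9, column 5 is out (box 8 already has a 4).
So the only cell in column 5 that can hold 4 is row 3, column 5.
Therefore row 3, column 5 = 4.

4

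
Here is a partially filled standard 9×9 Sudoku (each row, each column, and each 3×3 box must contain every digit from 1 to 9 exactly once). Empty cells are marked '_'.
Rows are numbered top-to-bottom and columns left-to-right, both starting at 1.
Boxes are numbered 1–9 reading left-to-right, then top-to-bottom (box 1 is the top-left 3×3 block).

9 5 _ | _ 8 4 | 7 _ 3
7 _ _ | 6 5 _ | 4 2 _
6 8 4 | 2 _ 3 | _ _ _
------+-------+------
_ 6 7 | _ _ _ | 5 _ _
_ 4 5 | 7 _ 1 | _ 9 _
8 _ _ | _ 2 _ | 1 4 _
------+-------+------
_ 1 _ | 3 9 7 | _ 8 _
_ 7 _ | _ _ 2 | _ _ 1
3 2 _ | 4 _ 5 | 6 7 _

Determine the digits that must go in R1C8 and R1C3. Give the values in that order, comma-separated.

6,2

For R1C8:
  Consider where 6 can go in box 3.
  R2C9 is out (row 2 already has a 6).
  R3C7 is out (row 3 already has a 6).
  R3C8 is out (row 3 already has a 6).
  R3C9 is out (row 3 already has a 6).
  So the only cell in box 3 that can hold 6 is R1C8.
  So R1C8 = 6.
For R1C3:
  Consider where 2 can go in column 3.
  R2C3 is out (row 2 already has a 2).
  R6C3 is out (row 6 already has a 2).
  R7C3 is out (box 7 already has a 2).
  R8C3 is out (row 8 already has a 2).
  R9C3 is out (row 9 already has a 2).
  So the only cell in column 3 that can hold 2 is R1C3.
  So R1C3 = 2.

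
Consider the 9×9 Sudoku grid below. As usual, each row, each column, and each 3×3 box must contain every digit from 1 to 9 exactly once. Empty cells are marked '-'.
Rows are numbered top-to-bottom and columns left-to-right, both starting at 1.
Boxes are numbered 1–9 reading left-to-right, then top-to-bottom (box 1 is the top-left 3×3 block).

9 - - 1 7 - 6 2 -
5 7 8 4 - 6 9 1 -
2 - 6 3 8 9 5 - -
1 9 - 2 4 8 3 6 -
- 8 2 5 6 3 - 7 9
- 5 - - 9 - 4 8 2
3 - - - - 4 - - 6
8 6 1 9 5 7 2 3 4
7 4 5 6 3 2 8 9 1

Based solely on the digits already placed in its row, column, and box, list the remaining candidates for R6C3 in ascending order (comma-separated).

Row 6 already contains {2, 4, 5, 8, 9}.
Column 3 already contains {1, 2, 5, 6, 8}.
Its 3×3 block (box 4) already contains {1, 2, 5, 8, 9}.
Removing those from 1–9 leaves {3, 7} as the candidates for R6C3.

3,7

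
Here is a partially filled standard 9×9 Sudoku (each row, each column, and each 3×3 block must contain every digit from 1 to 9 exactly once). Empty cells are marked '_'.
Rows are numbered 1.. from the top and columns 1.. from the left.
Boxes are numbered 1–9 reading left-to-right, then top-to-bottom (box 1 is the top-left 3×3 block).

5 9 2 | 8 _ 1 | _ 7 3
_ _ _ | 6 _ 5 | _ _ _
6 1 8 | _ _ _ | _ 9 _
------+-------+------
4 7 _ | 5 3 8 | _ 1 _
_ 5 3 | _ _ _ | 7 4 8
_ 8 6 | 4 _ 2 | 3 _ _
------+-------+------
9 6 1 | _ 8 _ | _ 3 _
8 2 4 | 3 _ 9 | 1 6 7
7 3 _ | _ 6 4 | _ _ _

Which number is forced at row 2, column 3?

Row 2 already contains {5, 6}.
Column 3 already contains {1, 2, 3, 4, 6, 8}.
Its 3×3 block (box 1) already contains {1, 2, 5, 6, 8, 9}.
The only value from 1–9 not eliminated is 7, so row 2, column 3 = 7.

7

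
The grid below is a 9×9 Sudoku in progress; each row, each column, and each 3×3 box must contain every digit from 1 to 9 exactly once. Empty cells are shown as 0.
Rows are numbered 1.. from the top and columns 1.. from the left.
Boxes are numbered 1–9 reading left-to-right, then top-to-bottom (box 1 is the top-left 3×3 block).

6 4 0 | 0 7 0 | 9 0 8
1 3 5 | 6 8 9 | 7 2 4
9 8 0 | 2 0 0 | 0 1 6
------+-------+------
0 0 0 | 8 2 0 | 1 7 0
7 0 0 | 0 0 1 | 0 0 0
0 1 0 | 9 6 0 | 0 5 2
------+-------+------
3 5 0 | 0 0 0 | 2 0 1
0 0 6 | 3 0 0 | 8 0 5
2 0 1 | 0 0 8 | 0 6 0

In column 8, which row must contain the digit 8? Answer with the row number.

5

Consider where 8 can go in column 8.
row 1, column 8 is out (row 1 already has a 8).
row 7, column 8 is out (box 9 already has a 8).
row 8, column 8 is out (row 8 already has a 8).
So the only cell in column 8 that can hold 8 is row 5, column 8.
That is row 5.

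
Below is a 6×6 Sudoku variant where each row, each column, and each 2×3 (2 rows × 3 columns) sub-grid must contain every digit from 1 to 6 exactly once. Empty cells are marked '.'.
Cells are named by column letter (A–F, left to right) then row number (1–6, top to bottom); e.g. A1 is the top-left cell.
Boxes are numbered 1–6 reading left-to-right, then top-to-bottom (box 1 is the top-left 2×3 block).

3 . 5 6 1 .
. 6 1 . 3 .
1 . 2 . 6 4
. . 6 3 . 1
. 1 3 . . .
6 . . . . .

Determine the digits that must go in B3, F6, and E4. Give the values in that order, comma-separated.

For B3:
  Consider where 3 can go in column B.
  B1 is out (row 1 already has a 3).
  B4 is out (row 4 already has a 3).
  B6 is out (box 5 already has a 3).
  So the only cell in column B that can hold 3 is B3.
  So B3 = 3.
For F6:
  Consider where 3 can go in row 6.
  B6 is out (box 5 already has a 3).
  C6 is out (column C already has a 3).
  D6 is out (column D already has a 3).
  E6 is out (column E already has a 3).
  So the only cell in row 6 that can hold 3 is F6.
  So F6 = 3.
For E4:
  Consider where 2 can go in row 4.
  A4 is out (box 3 already has a 2).
  B4 is out (box 3 already has a 2).
  So the only cell in row 4 that can hold 2 is E4.
  So E4 = 2.

3,3,2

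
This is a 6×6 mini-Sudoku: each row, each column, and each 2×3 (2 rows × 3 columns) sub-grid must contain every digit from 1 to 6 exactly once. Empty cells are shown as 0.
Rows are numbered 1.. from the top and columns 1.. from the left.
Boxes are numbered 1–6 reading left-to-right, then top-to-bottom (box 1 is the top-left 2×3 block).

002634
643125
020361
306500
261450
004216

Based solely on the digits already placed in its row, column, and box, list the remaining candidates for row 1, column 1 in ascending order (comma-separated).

Row 1 already contains {2, 3, 4, 6}.
Column 1 already contains {2, 3, 6}.
Its 2×3 block (box 1) already contains {2, 3, 4, 6}.
Removing those from 1–6 leaves {1, 5} as the candidates for row 1, column 1.

1,5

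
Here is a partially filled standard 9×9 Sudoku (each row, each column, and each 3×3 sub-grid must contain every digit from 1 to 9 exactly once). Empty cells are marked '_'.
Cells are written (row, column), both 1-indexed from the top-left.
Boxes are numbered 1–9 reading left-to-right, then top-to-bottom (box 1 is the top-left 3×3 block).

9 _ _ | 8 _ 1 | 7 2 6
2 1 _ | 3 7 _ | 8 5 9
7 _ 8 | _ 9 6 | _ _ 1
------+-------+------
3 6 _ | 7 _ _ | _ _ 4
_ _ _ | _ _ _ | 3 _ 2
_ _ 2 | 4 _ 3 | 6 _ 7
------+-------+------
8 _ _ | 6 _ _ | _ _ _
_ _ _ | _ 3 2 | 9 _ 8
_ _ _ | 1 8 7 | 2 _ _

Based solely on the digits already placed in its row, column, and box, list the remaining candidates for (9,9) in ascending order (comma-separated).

Row 9 already contains {1, 2, 7, 8}.
Column 9 already contains {1, 2, 4, 6, 7, 8, 9}.
Its 3×3 block (box 9) already contains {2, 8, 9}.
Removing those from 1–9 leaves {3, 5} as the candidates for (9,9).

3,5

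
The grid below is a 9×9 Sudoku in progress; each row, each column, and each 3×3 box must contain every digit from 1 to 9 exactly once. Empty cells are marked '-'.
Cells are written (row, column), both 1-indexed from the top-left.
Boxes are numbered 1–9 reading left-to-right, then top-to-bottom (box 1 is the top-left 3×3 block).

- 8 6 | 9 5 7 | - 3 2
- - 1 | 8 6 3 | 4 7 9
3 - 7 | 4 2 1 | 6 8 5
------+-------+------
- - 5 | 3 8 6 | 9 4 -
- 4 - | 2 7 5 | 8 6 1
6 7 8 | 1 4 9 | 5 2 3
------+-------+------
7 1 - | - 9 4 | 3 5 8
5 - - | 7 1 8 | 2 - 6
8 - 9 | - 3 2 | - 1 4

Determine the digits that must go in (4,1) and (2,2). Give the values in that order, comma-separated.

1,5

For (4,1):
  Consider where 1 can go in column 1.
  (1,1) is out (box 1 already has a 1).
  (2,1) is out (row 2 already has a 1).
  (5,1) is out (row 5 already has a 1).
  So the only cell in column 1 that can hold 1 is (4,1).
  So (4,1) = 1.
For (2,2):
  Consider where 5 can go in row 2.
  (2,1) is out (column 1 already has a 5).
  So the only cell in row 2 that can hold 5 is (2,2).
  So (2,2) = 5.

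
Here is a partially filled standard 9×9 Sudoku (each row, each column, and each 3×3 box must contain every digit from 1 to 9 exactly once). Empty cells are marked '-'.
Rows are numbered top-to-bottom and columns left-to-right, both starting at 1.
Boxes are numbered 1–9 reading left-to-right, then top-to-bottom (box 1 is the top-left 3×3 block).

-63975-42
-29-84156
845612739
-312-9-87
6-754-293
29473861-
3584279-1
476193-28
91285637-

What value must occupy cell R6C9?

5

Row 6 already contains {1, 2, 3, 4, 6, 7, 8, 9}.
Column 9 already contains {1, 2, 3, 6, 7, 8, 9}.
Its 3×3 block (box 6) already contains {1, 2, 3, 6, 7, 8, 9}.
The only value from 1–9 not eliminated is 5, so R6C9 = 5.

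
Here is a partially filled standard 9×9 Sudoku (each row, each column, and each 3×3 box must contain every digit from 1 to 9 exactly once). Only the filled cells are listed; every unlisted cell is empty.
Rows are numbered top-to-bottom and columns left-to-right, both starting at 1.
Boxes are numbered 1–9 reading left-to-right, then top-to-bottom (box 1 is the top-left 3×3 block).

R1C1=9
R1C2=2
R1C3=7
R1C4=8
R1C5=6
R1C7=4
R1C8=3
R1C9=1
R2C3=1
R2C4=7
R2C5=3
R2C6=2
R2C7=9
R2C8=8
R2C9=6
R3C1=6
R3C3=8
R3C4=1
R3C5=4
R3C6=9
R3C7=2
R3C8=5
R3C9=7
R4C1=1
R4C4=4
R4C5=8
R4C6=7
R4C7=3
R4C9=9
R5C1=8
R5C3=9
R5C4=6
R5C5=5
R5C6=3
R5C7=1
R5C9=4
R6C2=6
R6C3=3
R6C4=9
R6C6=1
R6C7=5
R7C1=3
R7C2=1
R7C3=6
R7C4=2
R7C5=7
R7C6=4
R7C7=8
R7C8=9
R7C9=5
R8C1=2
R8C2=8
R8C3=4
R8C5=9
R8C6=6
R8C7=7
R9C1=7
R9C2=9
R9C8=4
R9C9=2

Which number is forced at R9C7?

6

Row 9 already contains {2, 4, 7, 9}.
Column 7 already contains {1, 2, 3, 4, 5, 7, 8, 9}.
Its 3×3 block (box 9) already contains {2, 4, 5, 7, 8, 9}.
The only value from 1–9 not eliminated is 6, so R9C7 = 6.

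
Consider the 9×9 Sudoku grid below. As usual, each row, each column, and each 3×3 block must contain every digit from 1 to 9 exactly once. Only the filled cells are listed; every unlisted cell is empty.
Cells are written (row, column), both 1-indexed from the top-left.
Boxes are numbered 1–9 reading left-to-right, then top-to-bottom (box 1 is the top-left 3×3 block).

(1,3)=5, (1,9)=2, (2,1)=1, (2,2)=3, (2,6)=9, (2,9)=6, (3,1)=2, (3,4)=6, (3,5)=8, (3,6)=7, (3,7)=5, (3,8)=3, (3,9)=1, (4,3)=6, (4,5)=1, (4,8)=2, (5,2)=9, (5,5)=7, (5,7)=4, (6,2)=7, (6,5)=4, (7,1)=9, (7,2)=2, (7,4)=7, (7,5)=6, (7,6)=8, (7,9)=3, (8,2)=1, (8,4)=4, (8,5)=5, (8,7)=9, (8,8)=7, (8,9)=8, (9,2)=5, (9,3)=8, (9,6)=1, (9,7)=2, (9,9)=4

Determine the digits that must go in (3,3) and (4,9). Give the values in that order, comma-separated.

For (3,3):
  Consider where 9 can go in column 3.
  (2,3) is out (row 2 already has a 9).
  (5,3) is out (row 5 already has a 9).
  (6,3) is out (box 4 already has a 9).
  (7,3) is out (row 7 already has a 9).
  (8,3) is out (row 8 already has a 9).
  So the only cell in column 3 that can hold 9 is (3,3).
  So (3,3) = 9.
For (4,9):
  Consider where 7 can go in column 9.
  (5,9) is out (row 5 already has a 7).
  (6,9) is out (row 6 already has a 7).
  So the only cell in column 9 that can hold 7 is (4,9).
  So (4,9) = 7.

9,7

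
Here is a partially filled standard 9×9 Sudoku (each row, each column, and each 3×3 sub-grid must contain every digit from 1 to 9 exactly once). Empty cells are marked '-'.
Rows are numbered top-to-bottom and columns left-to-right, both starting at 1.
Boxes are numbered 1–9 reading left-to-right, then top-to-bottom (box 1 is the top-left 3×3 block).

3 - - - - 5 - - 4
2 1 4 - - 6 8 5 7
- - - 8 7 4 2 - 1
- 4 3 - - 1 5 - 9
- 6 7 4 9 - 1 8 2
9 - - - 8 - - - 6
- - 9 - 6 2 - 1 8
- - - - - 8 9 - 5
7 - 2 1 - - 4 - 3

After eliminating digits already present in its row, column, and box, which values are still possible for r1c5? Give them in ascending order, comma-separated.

Row 1 already contains {3, 4, 5}.
Column 5 already contains {6, 7, 8, 9}.
Its 3×3 block (box 2) already contains {4, 5, 6, 7, 8}.
Removing those from 1–9 leaves {1, 2} as the candidates for r1c5.

1,2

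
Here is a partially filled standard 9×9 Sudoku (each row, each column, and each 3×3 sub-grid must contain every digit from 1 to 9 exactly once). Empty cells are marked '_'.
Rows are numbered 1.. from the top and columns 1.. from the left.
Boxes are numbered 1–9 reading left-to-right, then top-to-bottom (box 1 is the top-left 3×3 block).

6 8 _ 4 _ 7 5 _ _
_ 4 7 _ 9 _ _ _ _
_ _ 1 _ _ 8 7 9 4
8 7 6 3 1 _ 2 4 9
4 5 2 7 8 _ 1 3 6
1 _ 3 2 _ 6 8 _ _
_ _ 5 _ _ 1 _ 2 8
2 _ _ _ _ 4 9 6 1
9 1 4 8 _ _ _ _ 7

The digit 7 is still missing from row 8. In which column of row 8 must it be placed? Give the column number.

5

Consider where 7 can go in row 8.
row 8, column 2 is out (column 2 already has a 7).
row 8, column 3 is out (column 3 already has a 7).
row 8, column 4 is out (column 4 already has a 7).
So the only cell in row 8 that can hold 7 is row 8, column 5.
That is column 5.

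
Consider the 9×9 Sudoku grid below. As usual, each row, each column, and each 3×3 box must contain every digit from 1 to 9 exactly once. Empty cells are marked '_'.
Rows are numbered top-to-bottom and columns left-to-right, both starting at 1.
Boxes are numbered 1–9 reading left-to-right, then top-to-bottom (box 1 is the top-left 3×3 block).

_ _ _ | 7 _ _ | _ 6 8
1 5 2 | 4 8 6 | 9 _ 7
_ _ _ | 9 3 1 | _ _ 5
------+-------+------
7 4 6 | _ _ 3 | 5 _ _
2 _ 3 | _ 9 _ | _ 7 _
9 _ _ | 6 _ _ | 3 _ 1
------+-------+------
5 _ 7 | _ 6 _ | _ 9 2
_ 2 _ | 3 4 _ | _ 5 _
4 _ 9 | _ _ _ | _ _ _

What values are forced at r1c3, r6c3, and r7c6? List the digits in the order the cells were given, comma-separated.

For r1c3:
  Row 1 already contains {6, 7, 8}.
  Column 3 already contains {2, 3, 6, 7, 9}.
  Its 3×3 block (box 1) already contains {1, 2, 5}.
  The only value from 1–9 not eliminated is 4, so r1c3 = 4.
For r6c3:
  Consider where 5 can go in box 4.
  r5c2 is out (column 2 already has a 5).
  r6c2 is out (column 2 already has a 5).
  So the only cell in box 4 that can hold 5 is r6c3.
  So r6c3 = 5.
For r7c6:
  Row 7 already contains {2, 5, 6, 7, 9}.
  Column 6 already contains {1, 3, 6}.
  Its 3×3 block (box 8) already contains {3, 4, 6}.
  The only value from 1–9 not eliminated is 8, so r7c6 = 8.

4,5,8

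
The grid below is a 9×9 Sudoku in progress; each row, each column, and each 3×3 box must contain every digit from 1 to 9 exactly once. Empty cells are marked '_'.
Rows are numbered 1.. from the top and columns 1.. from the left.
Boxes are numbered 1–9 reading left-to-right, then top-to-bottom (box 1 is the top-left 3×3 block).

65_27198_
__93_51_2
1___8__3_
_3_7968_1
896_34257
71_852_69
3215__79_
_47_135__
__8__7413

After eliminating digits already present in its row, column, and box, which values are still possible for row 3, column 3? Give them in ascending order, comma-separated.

Row 3 already contains {1, 3, 8}.
Column 3 already contains {1, 6, 7, 8, 9}.
Its 3×3 block (box 1) already contains {1, 5, 6, 9}.
Removing those from 1–9 leaves {2, 4} as the candidates for row 3, column 3.

2,4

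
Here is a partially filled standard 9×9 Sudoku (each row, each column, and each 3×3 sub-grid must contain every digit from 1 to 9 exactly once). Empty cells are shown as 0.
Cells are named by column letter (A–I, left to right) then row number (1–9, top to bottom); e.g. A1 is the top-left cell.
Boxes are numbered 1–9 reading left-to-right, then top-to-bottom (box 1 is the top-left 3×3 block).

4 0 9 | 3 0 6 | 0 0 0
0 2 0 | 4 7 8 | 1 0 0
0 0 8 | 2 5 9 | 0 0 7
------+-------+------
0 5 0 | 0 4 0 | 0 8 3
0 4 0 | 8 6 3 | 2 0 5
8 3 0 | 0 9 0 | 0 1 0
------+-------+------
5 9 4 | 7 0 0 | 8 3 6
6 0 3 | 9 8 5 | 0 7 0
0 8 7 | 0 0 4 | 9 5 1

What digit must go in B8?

1

Row 8 already contains {3, 5, 6, 7, 8, 9}.
Column B already contains {2, 3, 4, 5, 8, 9}.
Its 3×3 block (box 7) already contains {3, 4, 5, 6, 7, 8, 9}.
The only value from 1–9 not eliminated is 1, so B8 = 1.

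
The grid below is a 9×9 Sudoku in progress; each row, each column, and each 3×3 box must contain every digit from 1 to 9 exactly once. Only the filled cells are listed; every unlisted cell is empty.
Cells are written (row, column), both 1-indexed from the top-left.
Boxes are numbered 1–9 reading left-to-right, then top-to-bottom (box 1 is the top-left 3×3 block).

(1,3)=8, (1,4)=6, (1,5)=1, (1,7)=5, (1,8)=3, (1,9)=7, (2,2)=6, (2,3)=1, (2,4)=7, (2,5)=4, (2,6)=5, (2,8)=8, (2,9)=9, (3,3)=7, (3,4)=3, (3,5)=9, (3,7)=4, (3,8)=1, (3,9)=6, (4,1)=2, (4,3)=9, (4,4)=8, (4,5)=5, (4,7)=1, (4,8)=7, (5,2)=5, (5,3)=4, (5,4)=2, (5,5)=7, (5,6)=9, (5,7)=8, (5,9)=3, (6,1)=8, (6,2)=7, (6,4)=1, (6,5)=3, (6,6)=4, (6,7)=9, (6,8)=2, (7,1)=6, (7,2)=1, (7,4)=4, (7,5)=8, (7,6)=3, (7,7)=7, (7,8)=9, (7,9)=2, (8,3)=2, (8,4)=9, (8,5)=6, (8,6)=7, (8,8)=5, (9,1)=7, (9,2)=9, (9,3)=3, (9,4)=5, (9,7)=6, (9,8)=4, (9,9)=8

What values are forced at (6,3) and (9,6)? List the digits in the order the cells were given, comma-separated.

6,1

For (6,3):
  Row 6 already contains {1, 2, 3, 4, 7, 8, 9}.
  Column 3 already contains {1, 2, 3, 4, 7, 8, 9}.
  Its 3×3 block (box 4) already contains {2, 4, 5, 7, 8, 9}.
  The only value from 1–9 not eliminated is 6, so (6,3) = 6.
For (9,6):
  Consider where 1 can go in row 9.
  (9,5) is out (column 5 already has a 1).
  So the only cell in row 9 that can hold 1 is (9,6).
  So (9,6) = 1.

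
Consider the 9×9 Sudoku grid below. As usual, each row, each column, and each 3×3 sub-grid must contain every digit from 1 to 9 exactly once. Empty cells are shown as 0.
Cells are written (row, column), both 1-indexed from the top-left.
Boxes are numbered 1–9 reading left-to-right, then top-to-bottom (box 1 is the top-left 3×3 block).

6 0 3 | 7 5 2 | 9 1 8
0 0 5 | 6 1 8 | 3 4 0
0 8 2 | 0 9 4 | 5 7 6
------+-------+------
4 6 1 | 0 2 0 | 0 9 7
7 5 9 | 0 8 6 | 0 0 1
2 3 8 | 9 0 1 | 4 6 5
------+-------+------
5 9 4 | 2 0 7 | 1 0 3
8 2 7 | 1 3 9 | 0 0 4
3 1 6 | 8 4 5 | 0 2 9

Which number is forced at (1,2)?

4

Row 1 already contains {1, 2, 3, 5, 6, 7, 8, 9}.
Column 2 already contains {1, 2, 3, 5, 6, 8, 9}.
Its 3×3 block (box 1) already contains {2, 3, 5, 6, 8}.
The only value from 1–9 not eliminated is 4, so (1,2) = 4.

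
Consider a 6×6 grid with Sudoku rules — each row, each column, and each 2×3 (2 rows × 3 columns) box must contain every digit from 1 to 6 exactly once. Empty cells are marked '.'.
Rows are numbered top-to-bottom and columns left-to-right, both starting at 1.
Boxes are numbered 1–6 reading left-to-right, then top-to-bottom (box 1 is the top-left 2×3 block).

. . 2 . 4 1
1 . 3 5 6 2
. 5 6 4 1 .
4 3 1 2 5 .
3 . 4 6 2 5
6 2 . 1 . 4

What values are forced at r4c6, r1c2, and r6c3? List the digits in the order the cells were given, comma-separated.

For r4c6:
  Row 4 already contains {1, 2, 3, 4, 5}.
  Column 6 already contains {1, 2, 4, 5}.
  Its 2×3 block (box 4) already contains {1, 2, 4, 5}.
  The only value from 1–6 not eliminated is 6, so r4c6 = 6.
For r1c2:
  Row 1 already contains {1, 2, 4}.
  Column 2 already contains {2, 3, 5}.
  Its 2×3 block (box 1) already contains {1, 2, 3}.
  The only value from 1–6 not eliminated is 6, so r1c2 = 6.
For r6c3:
  Row 6 already contains {1, 2, 4, 6}.
  Column 3 already contains {1, 2, 3, 4, 6}.
  Its 2×3 block (box 5) already contains {2, 3, 4, 6}.
  The only value from 1–6 not eliminated is 5, so r6c3 = 5.

6,6,5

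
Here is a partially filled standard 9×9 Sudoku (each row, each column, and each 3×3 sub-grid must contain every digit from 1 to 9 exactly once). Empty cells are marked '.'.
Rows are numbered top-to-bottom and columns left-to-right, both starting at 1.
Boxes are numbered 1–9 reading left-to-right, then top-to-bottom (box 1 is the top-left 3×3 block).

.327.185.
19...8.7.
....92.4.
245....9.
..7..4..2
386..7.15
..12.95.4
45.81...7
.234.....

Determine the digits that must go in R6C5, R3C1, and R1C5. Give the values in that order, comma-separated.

For R6C5:
  Row 6 already contains {1, 3, 5, 6, 7, 8}.
  Column 5 already contains {1, 9}.
  Its 3×3 block (box 5) already contains {4, 7}.
  The only value from 1–9 not eliminated is 2, so R6C5 = 2.
For R3C1:
  Consider where 5 can go in box 1.
  R1C1 is out (row 1 already has a 5).
  R2C3 is out (column 3 already has a 5).
  R3C2 is out (column 2 already has a 5).
  R3C3 is out (column 3 already has a 5).
  So the only cell in box 1 that can hold 5 is R3C1.
  So R3C1 = 5.
For R1C5:
  Consider where 4 can go in row 1.
  R1C1 is out (column 1 already has a 4).
  R1C9 is out (column 9 already has a 4).
  So the only cell in row 1 that can hold 4 is R1C5.
  So R1C5 = 4.

2,5,4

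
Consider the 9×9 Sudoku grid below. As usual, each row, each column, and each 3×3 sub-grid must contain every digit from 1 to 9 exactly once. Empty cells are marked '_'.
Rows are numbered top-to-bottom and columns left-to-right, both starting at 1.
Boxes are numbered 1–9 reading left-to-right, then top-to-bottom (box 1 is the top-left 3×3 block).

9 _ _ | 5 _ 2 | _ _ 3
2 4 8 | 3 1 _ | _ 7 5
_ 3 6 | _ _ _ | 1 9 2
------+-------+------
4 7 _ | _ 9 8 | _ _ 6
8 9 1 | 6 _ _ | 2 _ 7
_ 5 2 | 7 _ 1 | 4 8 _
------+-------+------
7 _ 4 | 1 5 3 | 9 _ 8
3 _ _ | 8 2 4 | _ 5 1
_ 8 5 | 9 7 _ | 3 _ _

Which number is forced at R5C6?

5

Row 5 already contains {1, 2, 6, 7, 8, 9}.
Column 6 already contains {1, 2, 3, 4, 8}.
Its 3×3 block (box 5) already contains {1, 6, 7, 8, 9}.
The only value from 1–9 not eliminated is 5, so R5C6 = 5.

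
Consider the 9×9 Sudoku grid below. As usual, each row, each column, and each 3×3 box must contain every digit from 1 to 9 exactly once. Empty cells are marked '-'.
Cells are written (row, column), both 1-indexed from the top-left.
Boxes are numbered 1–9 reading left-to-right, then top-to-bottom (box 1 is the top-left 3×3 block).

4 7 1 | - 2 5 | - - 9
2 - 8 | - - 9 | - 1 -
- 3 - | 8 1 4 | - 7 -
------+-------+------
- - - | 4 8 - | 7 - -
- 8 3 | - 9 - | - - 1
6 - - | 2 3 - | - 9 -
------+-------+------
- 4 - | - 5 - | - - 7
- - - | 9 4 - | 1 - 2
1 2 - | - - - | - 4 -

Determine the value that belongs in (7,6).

Cell (7,6) itself could take any of {1, 2, 3, 6, 8} by direct elimination.
Consider where 2 can go in box 8.
(7,4) is out (column 4 already has a 2).
(8,6) is out (row 8 already has a 2).
(9,4) is out (row 9 already has a 2).
(9,5) is out (row 9 already has a 2).
(9,6) is out (row 9 already has a 2).
So the only cell in box 8 that can hold 2 is (7,6).
Therefore (7,6) = 2.

2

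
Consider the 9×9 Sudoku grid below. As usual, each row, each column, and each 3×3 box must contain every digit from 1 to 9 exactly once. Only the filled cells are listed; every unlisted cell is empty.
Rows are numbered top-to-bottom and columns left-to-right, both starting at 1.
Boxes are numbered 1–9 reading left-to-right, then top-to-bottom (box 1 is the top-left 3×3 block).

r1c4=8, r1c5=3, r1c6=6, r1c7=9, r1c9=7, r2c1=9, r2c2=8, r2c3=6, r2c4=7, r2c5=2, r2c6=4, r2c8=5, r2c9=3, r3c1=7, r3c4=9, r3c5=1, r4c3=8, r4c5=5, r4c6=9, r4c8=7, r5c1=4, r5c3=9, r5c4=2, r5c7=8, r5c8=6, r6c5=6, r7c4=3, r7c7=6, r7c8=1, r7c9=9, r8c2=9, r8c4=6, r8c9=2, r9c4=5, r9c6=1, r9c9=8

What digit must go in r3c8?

8

Cell r3c8 itself could take any of {2, 4, 8} by direct elimination.
Consider where 8 can go in column 8.
r1c8 is out (row 1 already has a 8).
r6c8 is out (box 6 already has a 8).
r8c8 is out (box 9 already has a 8).
r9c8 is out (row 9 already has a 8).
So the only cell in column 8 that can hold 8 is r3c8.
Therefore r3c8 = 8.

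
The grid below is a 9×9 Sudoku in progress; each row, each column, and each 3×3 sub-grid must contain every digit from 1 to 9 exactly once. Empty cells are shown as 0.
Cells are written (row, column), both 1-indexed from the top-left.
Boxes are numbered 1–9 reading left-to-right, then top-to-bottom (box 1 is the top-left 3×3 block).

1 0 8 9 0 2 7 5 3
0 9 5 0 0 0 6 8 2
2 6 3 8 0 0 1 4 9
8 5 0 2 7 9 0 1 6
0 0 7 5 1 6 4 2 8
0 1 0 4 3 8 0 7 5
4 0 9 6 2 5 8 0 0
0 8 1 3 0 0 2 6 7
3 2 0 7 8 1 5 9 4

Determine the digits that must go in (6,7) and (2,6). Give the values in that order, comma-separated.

9,3

For (6,7):
  Row 6 already contains {1, 3, 4, 5, 7, 8}.
  Column 7 already contains {1, 2, 4, 5, 6, 7, 8}.
  Its 3×3 block (box 6) already contains {1, 2, 4, 5, 6, 7, 8}.
  The only value from 1–9 not eliminated is 9, so (6,7) = 9.
For (2,6):
  Consider where 3 can go in box 2.
  (1,5) is out (row 1 already has a 3).
  (2,4) is out (column 4 already has a 3).
  (2,5) is out (column 5 already has a 3).
  (3,5) is out (row 3 already has a 3).
  (3,6) is out (row 3 already has a 3).
  So the only cell in box 2 that can hold 3 is (2,6).
  So (2,6) = 3.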